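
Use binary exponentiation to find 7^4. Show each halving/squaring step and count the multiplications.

Computing 7^4 by squaring (build up from 7^1; each line after the first costs one multiplication):

7^1 = 7
7^2 = (7^1)^2 = 7^2 = 49
7^4 = (7^2)^2 = 49^2 = 2401

Result: 2401
Multiplications needed: 2 (2 lines after 7^1)

7^4 = 2401. Using exponentiation by squaring, this requires 2 multiplications. The key idea: if the exponent is even, square the half-power; if odd, multiply by the base once.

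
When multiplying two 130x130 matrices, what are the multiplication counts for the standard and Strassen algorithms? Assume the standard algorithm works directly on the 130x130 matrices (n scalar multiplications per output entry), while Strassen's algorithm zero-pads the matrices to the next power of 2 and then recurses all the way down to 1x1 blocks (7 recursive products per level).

Matrix multiplication for 130x130 matrices:

Strassen's algorithm requires power-of-2 dimensions. Pad 130x130 to 256x256 (next power of 2).

Standard algorithm: 130^3 = 2197000 multiplications
Strassen's algorithm: 7^(log2(256)) = 7^8 = 5764801 multiplications
Difference: 2197000 - 5764801 = -3567801 (Strassen uses MORE here due to padding overhead — for small or just-over-power-of-2 n, padding can outweigh the per-level savings)

Standard: 2197000 multiplications (130^3). Strassen: 5764801 multiplications (7^8, after padding to 256x256). Strassen reduces 8 recursive multiplications to 7 at each level.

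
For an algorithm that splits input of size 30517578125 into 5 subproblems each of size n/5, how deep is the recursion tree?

For divide and conquer with division factor 5:

Problem sizes at each level:
Level 0: 30517578125
Level 1: 6103515625
Level 2: 1220703125
Level 3: 244140625
Level 4: 48828125
Level 5: 9765625
Level 6: 1953125
Level 7: 390625
Level 8: 78125
Level 9: 15625
Level 10: 3125
Level 11: 625
Level 12: 125
Level 13: 25
Level 14: 5
Level 15: 1

The root is level 0 and the size-1 base case is level 15 (the tree spans levels 0 through 15, i.e. 16 levels counting the root), so the depth is the number of divisions: log_5(30517578125) = 15

The recursion tree depth is log_5(30517578125) = 15. At each level, the problem size is divided by 5, so it takes 15 divisions to reduce to a base case of size 1. The algorithm makes 5 recursive calls at each level.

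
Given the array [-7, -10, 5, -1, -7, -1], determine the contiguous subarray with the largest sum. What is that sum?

Using Kadane's algorithm on [-7, -10, 5, -1, -7, -1]:

Scanning through the array:
Position 1 (value -10): max_ending_here = -10, max_so_far = -7
Position 2 (value 5): max_ending_here = 5, max_so_far = 5
Position 3 (value -1): max_ending_here = 4, max_so_far = 5
Position 4 (value -7): max_ending_here = -3, max_so_far = 5
Position 5 (value -1): max_ending_here = -1, max_so_far = 5

Maximum subarray: [5]
Maximum sum: 5

The maximum subarray is [5] with sum 5. This subarray runs from index 2 to index 2.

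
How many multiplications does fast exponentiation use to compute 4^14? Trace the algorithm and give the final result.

Computing 4^14 by squaring (build up from 4^1; each line after the first costs one multiplication):

4^1 = 4
4^2 = (4^1)^2 = 4^2 = 16
4^3 = 4 * 4^2 = 4 * 16 = 64
4^6 = (4^3)^2 = 64^2 = 4096
4^7 = 4 * 4^6 = 4 * 4096 = 16384
4^14 = (4^7)^2 = 16384^2 = 268435456

Result: 268435456
Multiplications needed: 5 (5 lines after 4^1)

4^14 = 268435456. Using exponentiation by squaring, this requires 5 multiplications. The key idea: if the exponent is even, square the half-power; if odd, multiply by the base once.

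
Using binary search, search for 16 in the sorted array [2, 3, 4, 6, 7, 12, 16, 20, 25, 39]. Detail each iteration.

Binary search for 16 in [2, 3, 4, 6, 7, 12, 16, 20, 25, 39]:

lo=0, hi=9, mid=4, arr[mid]=7 -> 7 < 16, search right half
lo=5, hi=9, mid=7, arr[mid]=20 -> 20 > 16, search left half
lo=5, hi=6, mid=5, arr[mid]=12 -> 12 < 16, search right half
lo=6, hi=6, mid=6, arr[mid]=16 -> Found target at index 6!

Binary search finds 16 at index 6 after 4 comparisons. The search repeatedly halves the search space by comparing with the middle element.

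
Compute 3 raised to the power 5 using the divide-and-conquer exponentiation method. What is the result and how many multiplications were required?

Computing 3^5 by squaring (build up from 3^1; each line after the first costs one multiplication):

3^1 = 3
3^2 = (3^1)^2 = 3^2 = 9
3^4 = (3^2)^2 = 9^2 = 81
3^5 = 3 * 3^4 = 3 * 81 = 243

Result: 243
Multiplications needed: 3 (3 lines after 3^1)

3^5 = 243. Using exponentiation by squaring, this requires 3 multiplications. The key idea: if the exponent is even, square the half-power; if odd, multiply by the base once.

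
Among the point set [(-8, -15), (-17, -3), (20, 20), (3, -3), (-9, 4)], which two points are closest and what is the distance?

Computing all pairwise distances among 5 points:

d((-8, -15), (-17, -3)) = 15.0
d((-8, -15), (20, 20)) = 44.8219
d((-8, -15), (3, -3)) = 16.2788
d((-8, -15), (-9, 4)) = 19.0263
d((-17, -3), (20, 20)) = 43.566
d((-17, -3), (3, -3)) = 20.0
d((-17, -3), (-9, 4)) = 10.6301 <-- minimum
d((20, 20), (3, -3)) = 28.6007
d((20, 20), (-9, 4)) = 33.121
d((3, -3), (-9, 4)) = 13.8924

Closest pair: (-17, -3) and (-9, 4) with distance 10.6301

The closest pair is (-17, -3) and (-9, 4) with Euclidean distance 10.6301. For 5 points, brute-force pairwise comparison is shown above. For large n, the divide-and-conquer algorithm (sort by x, recurse on halves, check the dividing strip) achieves O(n log n).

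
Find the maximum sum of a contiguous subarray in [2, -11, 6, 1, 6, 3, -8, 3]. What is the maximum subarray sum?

Using Kadane's algorithm on [2, -11, 6, 1, 6, 3, -8, 3]:

Scanning through the array:
Position 1 (value -11): max_ending_here = -9, max_so_far = 2
Position 2 (value 6): max_ending_here = 6, max_so_far = 6
Position 3 (value 1): max_ending_here = 7, max_so_far = 7
Position 4 (value 6): max_ending_here = 13, max_so_far = 13
Position 5 (value 3): max_ending_here = 16, max_so_far = 16
Position 6 (value -8): max_ending_here = 8, max_so_far = 16
Position 7 (value 3): max_ending_here = 11, max_so_far = 16

Maximum subarray: [6, 1, 6, 3]
Maximum sum: 16

The maximum subarray is [6, 1, 6, 3] with sum 16. This subarray runs from index 2 to index 5.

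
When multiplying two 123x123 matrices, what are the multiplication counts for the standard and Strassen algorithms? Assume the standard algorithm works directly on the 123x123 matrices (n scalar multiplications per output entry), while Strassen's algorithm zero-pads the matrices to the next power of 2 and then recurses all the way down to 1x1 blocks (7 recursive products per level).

Matrix multiplication for 123x123 matrices:

Strassen's algorithm requires power-of-2 dimensions. Pad 123x123 to 128x128 (next power of 2).

Standard algorithm: 123^3 = 1860867 multiplications
Strassen's algorithm: 7^(log2(128)) = 7^7 = 823543 multiplications
Savings: 1860867 - 823543 = 1037324 multiplications

Standard: 1860867 multiplications (123^3). Strassen: 823543 multiplications (7^7, after padding to 128x128). Strassen reduces 8 recursive multiplications to 7 at each level.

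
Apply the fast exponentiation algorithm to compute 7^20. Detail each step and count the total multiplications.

Computing 7^20 by squaring (build up from 7^1; each line after the first costs one multiplication):

7^1 = 7
7^2 = (7^1)^2 = 7^2 = 49
7^4 = (7^2)^2 = 49^2 = 2401
7^5 = 7 * 7^4 = 7 * 2401 = 16807
7^10 = (7^5)^2 = 16807^2 = 282475249
7^20 = (7^10)^2 = 282475249^2 = 79792266297612001

Result: 79792266297612001
Multiplications needed: 5 (5 lines after 7^1)

7^20 = 79792266297612001. Using exponentiation by squaring, this requires 5 multiplications. The key idea: if the exponent is even, square the half-power; if odd, multiply by the base once.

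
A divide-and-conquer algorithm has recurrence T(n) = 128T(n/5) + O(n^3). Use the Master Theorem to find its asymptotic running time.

Master Theorem for T(n) = 128T(n/5) + O(n^3):

a = 128, b = 5, c = 3
log_b(a) = log_5(128) = 3.0147

Case 1: c = 3 < log_5(128) = 3.0147
T(n) = O(n^(log_5 128))

For T(n) = 128T(n/5) + O(n^3): log_5(128) = 3.0147. This is Case 1 of the Master Theorem (c < log_b(a), work dominated by leaves), giving O(n^(log_5 128)).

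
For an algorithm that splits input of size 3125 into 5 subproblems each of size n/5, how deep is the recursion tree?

For divide and conquer with division factor 5:

Problem sizes at each level:
Level 0: 3125
Level 1: 625
Level 2: 125
Level 3: 25
Level 4: 5
Level 5: 1

The root is level 0 and the size-1 base case is level 5 (the tree spans levels 0 through 5, i.e. 6 levels counting the root), so the depth is the number of divisions: log_5(3125) = 5

The recursion tree depth is log_5(3125) = 5. At each level, the problem size is divided by 5, so it takes 5 divisions to reduce to a base case of size 1. The algorithm makes 5 recursive calls at each level.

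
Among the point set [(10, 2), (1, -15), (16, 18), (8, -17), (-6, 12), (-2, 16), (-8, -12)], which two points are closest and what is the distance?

Computing all pairwise distances among 7 points:

d((10, 2), (1, -15)) = 19.2354
d((10, 2), (16, 18)) = 17.088
d((10, 2), (8, -17)) = 19.105
d((10, 2), (-6, 12)) = 18.868
d((10, 2), (-2, 16)) = 18.4391
d((10, 2), (-8, -12)) = 22.8035
d((1, -15), (16, 18)) = 36.2491
d((1, -15), (8, -17)) = 7.2801
d((1, -15), (-6, 12)) = 27.8927
d((1, -15), (-2, 16)) = 31.1448
d((1, -15), (-8, -12)) = 9.4868
d((16, 18), (8, -17)) = 35.9026
d((16, 18), (-6, 12)) = 22.8035
d((16, 18), (-2, 16)) = 18.1108
d((16, 18), (-8, -12)) = 38.4187
d((8, -17), (-6, 12)) = 32.2025
d((8, -17), (-2, 16)) = 34.4819
d((8, -17), (-8, -12)) = 16.7631
d((-6, 12), (-2, 16)) = 5.6569 <-- minimum
d((-6, 12), (-8, -12)) = 24.0832
d((-2, 16), (-8, -12)) = 28.6356

Closest pair: (-6, 12) and (-2, 16) with distance 5.6569

The closest pair is (-6, 12) and (-2, 16) with Euclidean distance 5.6569. For 7 points, brute-force pairwise comparison is shown above. For large n, the divide-and-conquer algorithm (sort by x, recurse on halves, check the dividing strip) achieves O(n log n).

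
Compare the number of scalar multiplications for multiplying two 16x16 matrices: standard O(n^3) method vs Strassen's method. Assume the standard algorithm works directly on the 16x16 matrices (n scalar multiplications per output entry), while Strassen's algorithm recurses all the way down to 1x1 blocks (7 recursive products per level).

Matrix multiplication for 16x16 matrices:

Standard algorithm: 16^3 = 4096 multiplications
Strassen's algorithm: 7^(log2(16)) = 7^4 = 2401 multiplications
Savings: 4096 - 2401 = 1695 multiplications

Standard: 4096 multiplications (16^3). Strassen: 2401 multiplications (7^4). Strassen reduces 8 recursive multiplications to 7 at each level.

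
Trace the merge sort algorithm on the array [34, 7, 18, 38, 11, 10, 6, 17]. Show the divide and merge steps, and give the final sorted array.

Merge sort trace:

Split: [34, 7, 18, 38, 11, 10, 6, 17] -> [34, 7, 18, 38] and [11, 10, 6, 17]
  Split: [34, 7, 18, 38] -> [34, 7] and [18, 38]
    Split: [34, 7] -> [34] and [7]
    Merge: [34] + [7] -> [7, 34]
    Split: [18, 38] -> [18] and [38]
    Merge: [18] + [38] -> [18, 38]
  Merge: [7, 34] + [18, 38] -> [7, 18, 34, 38]
  Split: [11, 10, 6, 17] -> [11, 10] and [6, 17]
    Split: [11, 10] -> [11] and [10]
    Merge: [11] + [10] -> [10, 11]
    Split: [6, 17] -> [6] and [17]
    Merge: [6] + [17] -> [6, 17]
  Merge: [10, 11] + [6, 17] -> [6, 10, 11, 17]
Merge: [7, 18, 34, 38] + [6, 10, 11, 17] -> [6, 7, 10, 11, 17, 18, 34, 38]

Final sorted array: [6, 7, 10, 11, 17, 18, 34, 38]

The merge sort proceeds by recursively splitting the array and merging sorted halves.
After all merges, the sorted array is [6, 7, 10, 11, 17, 18, 34, 38].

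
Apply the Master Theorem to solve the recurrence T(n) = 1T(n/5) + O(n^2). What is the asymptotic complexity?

Master Theorem for T(n) = 1T(n/5) + O(n^2):

a = 1, b = 5, c = 2
log_b(a) = log_5(1) = 0.0000

Case 3: c = 2 > log_5(1) = 0.0000
T(n) = O(n^2) = O(n^2)

For T(n) = 1T(n/5) + O(n^2): log_5(1) = 0.0000. This is Case 3 of the Master Theorem (c > log_b(a), work dominated by root), giving O(n^2).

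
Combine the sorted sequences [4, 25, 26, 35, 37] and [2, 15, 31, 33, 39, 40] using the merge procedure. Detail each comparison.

Merging process:

Compare 4 vs 2: take 2 from right. Merged: [2]
Compare 4 vs 15: take 4 from left. Merged: [2, 4]
Compare 25 vs 15: take 15 from right. Merged: [2, 4, 15]
Compare 25 vs 31: take 25 from left. Merged: [2, 4, 15, 25]
Compare 26 vs 31: take 26 from left. Merged: [2, 4, 15, 25, 26]
Compare 35 vs 31: take 31 from right. Merged: [2, 4, 15, 25, 26, 31]
Compare 35 vs 33: take 33 from right. Merged: [2, 4, 15, 25, 26, 31, 33]
Compare 35 vs 39: take 35 from left. Merged: [2, 4, 15, 25, 26, 31, 33, 35]
Compare 37 vs 39: take 37 from left. Merged: [2, 4, 15, 25, 26, 31, 33, 35, 37]
Append remaining from right: [39, 40]. Merged: [2, 4, 15, 25, 26, 31, 33, 35, 37, 39, 40]

Final merged array: [2, 4, 15, 25, 26, 31, 33, 35, 37, 39, 40]
Total comparisons: 9

The merged array is [2, 4, 15, 25, 26, 31, 33, 35, 37, 39, 40], requiring 9 comparisons. The merge step runs in O(n) time where n is the total number of elements.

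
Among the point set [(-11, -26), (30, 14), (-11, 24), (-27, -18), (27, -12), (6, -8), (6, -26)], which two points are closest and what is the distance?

Computing all pairwise distances among 7 points:

d((-11, -26), (30, 14)) = 57.28
d((-11, -26), (-11, 24)) = 50.0
d((-11, -26), (-27, -18)) = 17.8885
d((-11, -26), (27, -12)) = 40.4969
d((-11, -26), (6, -8)) = 24.7588
d((-11, -26), (6, -26)) = 17.0 <-- minimum
d((30, 14), (-11, 24)) = 42.2019
d((30, 14), (-27, -18)) = 65.3682
d((30, 14), (27, -12)) = 26.1725
d((30, 14), (6, -8)) = 32.5576
d((30, 14), (6, -26)) = 46.6476
d((-11, 24), (-27, -18)) = 44.9444
d((-11, 24), (27, -12)) = 52.345
d((-11, 24), (6, -8)) = 36.2353
d((-11, 24), (6, -26)) = 52.811
d((-27, -18), (27, -12)) = 54.3323
d((-27, -18), (6, -8)) = 34.4819
d((-27, -18), (6, -26)) = 33.9559
d((27, -12), (6, -8)) = 21.3776
d((27, -12), (6, -26)) = 25.2389
d((6, -8), (6, -26)) = 18.0

Closest pair: (-11, -26) and (6, -26) with distance 17.0

The closest pair is (-11, -26) and (6, -26) with Euclidean distance 17.0. For 7 points, brute-force pairwise comparison is shown above. For large n, the divide-and-conquer algorithm (sort by x, recurse on halves, check the dividing strip) achieves O(n log n).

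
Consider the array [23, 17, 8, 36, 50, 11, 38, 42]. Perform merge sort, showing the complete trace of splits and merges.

Merge sort trace:

Split: [23, 17, 8, 36, 50, 11, 38, 42] -> [23, 17, 8, 36] and [50, 11, 38, 42]
  Split: [23, 17, 8, 36] -> [23, 17] and [8, 36]
    Split: [23, 17] -> [23] and [17]
    Merge: [23] + [17] -> [17, 23]
    Split: [8, 36] -> [8] and [36]
    Merge: [8] + [36] -> [8, 36]
  Merge: [17, 23] + [8, 36] -> [8, 17, 23, 36]
  Split: [50, 11, 38, 42] -> [50, 11] and [38, 42]
    Split: [50, 11] -> [50] and [11]
    Merge: [50] + [11] -> [11, 50]
    Split: [38, 42] -> [38] and [42]
    Merge: [38] + [42] -> [38, 42]
  Merge: [11, 50] + [38, 42] -> [11, 38, 42, 50]
Merge: [8, 17, 23, 36] + [11, 38, 42, 50] -> [8, 11, 17, 23, 36, 38, 42, 50]

Final sorted array: [8, 11, 17, 23, 36, 38, 42, 50]

The merge sort proceeds by recursively splitting the array and merging sorted halves.
After all merges, the sorted array is [8, 11, 17, 23, 36, 38, 42, 50].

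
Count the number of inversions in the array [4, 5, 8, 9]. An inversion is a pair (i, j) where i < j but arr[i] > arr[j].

Finding inversions in [4, 5, 8, 9]:


Total inversions: 0

The array has 0 inversions. It is already sorted.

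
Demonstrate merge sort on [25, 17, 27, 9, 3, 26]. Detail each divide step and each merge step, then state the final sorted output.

Merge sort trace:

Split: [25, 17, 27, 9, 3, 26] -> [25, 17, 27] and [9, 3, 26]
  Split: [25, 17, 27] -> [25] and [17, 27]
    Split: [17, 27] -> [17] and [27]
    Merge: [17] + [27] -> [17, 27]
  Merge: [25] + [17, 27] -> [17, 25, 27]
  Split: [9, 3, 26] -> [9] and [3, 26]
    Split: [3, 26] -> [3] and [26]
    Merge: [3] + [26] -> [3, 26]
  Merge: [9] + [3, 26] -> [3, 9, 26]
Merge: [17, 25, 27] + [3, 9, 26] -> [3, 9, 17, 25, 26, 27]

Final sorted array: [3, 9, 17, 25, 26, 27]

The merge sort proceeds by recursively splitting the array and merging sorted halves.
After all merges, the sorted array is [3, 9, 17, 25, 26, 27].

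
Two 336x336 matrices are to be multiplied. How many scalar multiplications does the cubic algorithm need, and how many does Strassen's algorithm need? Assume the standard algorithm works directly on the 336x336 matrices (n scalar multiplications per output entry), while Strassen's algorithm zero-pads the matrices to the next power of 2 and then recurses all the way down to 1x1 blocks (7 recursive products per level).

Matrix multiplication for 336x336 matrices:

Strassen's algorithm requires power-of-2 dimensions. Pad 336x336 to 512x512 (next power of 2).

Standard algorithm: 336^3 = 37933056 multiplications
Strassen's algorithm: 7^(log2(512)) = 7^9 = 40353607 multiplications
Difference: 37933056 - 40353607 = -2420551 (Strassen uses MORE here due to padding overhead — for small or just-over-power-of-2 n, padding can outweigh the per-level savings)

Standard: 37933056 multiplications (336^3). Strassen: 40353607 multiplications (7^9, after padding to 512x512). Strassen reduces 8 recursive multiplications to 7 at each level.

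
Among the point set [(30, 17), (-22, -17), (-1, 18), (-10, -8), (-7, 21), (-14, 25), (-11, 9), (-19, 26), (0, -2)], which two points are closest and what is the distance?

Computing all pairwise distances among 9 points:

d((30, 17), (-22, -17)) = 62.1289
d((30, 17), (-1, 18)) = 31.0161
d((30, 17), (-10, -8)) = 47.1699
d((30, 17), (-7, 21)) = 37.2156
d((30, 17), (-14, 25)) = 44.7214
d((30, 17), (-11, 9)) = 41.7732
d((30, 17), (-19, 26)) = 49.8197
d((30, 17), (0, -2)) = 35.5106
d((-22, -17), (-1, 18)) = 40.8167
d((-22, -17), (-10, -8)) = 15.0
d((-22, -17), (-7, 21)) = 40.8534
d((-22, -17), (-14, 25)) = 42.7551
d((-22, -17), (-11, 9)) = 28.2312
d((-22, -17), (-19, 26)) = 43.1045
d((-22, -17), (0, -2)) = 26.6271
d((-1, 18), (-10, -8)) = 27.5136
d((-1, 18), (-7, 21)) = 6.7082
d((-1, 18), (-14, 25)) = 14.7648
d((-1, 18), (-11, 9)) = 13.4536
d((-1, 18), (-19, 26)) = 19.6977
d((-1, 18), (0, -2)) = 20.025
d((-10, -8), (-7, 21)) = 29.1548
d((-10, -8), (-14, 25)) = 33.2415
d((-10, -8), (-11, 9)) = 17.0294
d((-10, -8), (-19, 26)) = 35.171
d((-10, -8), (0, -2)) = 11.6619
d((-7, 21), (-14, 25)) = 8.0623
d((-7, 21), (-11, 9)) = 12.6491
d((-7, 21), (-19, 26)) = 13.0
d((-7, 21), (0, -2)) = 24.0416
d((-14, 25), (-11, 9)) = 16.2788
d((-14, 25), (-19, 26)) = 5.099 <-- minimum
d((-14, 25), (0, -2)) = 30.4138
d((-11, 9), (-19, 26)) = 18.7883
d((-11, 9), (0, -2)) = 15.5563
d((-19, 26), (0, -2)) = 33.8378

Closest pair: (-14, 25) and (-19, 26) with distance 5.099

The closest pair is (-14, 25) and (-19, 26) with Euclidean distance 5.099. For 9 points, brute-force pairwise comparison is shown above. For large n, the divide-and-conquer algorithm (sort by x, recurse on halves, check the dividing strip) achieves O(n log n).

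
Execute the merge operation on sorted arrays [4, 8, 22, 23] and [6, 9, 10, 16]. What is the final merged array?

Merging process:

Compare 4 vs 6: take 4 from left. Merged: [4]
Compare 8 vs 6: take 6 from right. Merged: [4, 6]
Compare 8 vs 9: take 8 from left. Merged: [4, 6, 8]
Compare 22 vs 9: take 9 from right. Merged: [4, 6, 8, 9]
Compare 22 vs 10: take 10 from right. Merged: [4, 6, 8, 9, 10]
Compare 22 vs 16: take 16 from right. Merged: [4, 6, 8, 9, 10, 16]
Append remaining from left: [22, 23]. Merged: [4, 6, 8, 9, 10, 16, 22, 23]

Final merged array: [4, 6, 8, 9, 10, 16, 22, 23]
Total comparisons: 6

The merged array is [4, 6, 8, 9, 10, 16, 22, 23], requiring 6 comparisons. The merge step runs in O(n) time where n is the total number of elements.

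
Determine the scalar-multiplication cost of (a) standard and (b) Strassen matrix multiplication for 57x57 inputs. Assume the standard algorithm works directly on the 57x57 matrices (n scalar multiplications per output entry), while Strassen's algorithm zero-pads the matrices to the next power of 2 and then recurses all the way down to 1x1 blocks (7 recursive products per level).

Matrix multiplication for 57x57 matrices:

Strassen's algorithm requires power-of-2 dimensions. Pad 57x57 to 64x64 (next power of 2).

Standard algorithm: 57^3 = 185193 multiplications
Strassen's algorithm: 7^(log2(64)) = 7^6 = 117649 multiplications
Savings: 185193 - 117649 = 67544 multiplications

Standard: 185193 multiplications (57^3). Strassen: 117649 multiplications (7^6, after padding to 64x64). Strassen reduces 8 recursive multiplications to 7 at each level.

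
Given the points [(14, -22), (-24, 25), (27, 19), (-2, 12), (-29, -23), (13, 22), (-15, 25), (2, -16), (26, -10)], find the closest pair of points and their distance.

Computing all pairwise distances among 9 points:

d((14, -22), (-24, 25)) = 60.4401
d((14, -22), (27, 19)) = 43.0116
d((14, -22), (-2, 12)) = 37.5766
d((14, -22), (-29, -23)) = 43.0116
d((14, -22), (13, 22)) = 44.0114
d((14, -22), (-15, 25)) = 55.2268
d((14, -22), (2, -16)) = 13.4164
d((14, -22), (26, -10)) = 16.9706
d((-24, 25), (27, 19)) = 51.3517
d((-24, 25), (-2, 12)) = 25.5539
d((-24, 25), (-29, -23)) = 48.2597
d((-24, 25), (13, 22)) = 37.1214
d((-24, 25), (-15, 25)) = 9.0 <-- minimum
d((-24, 25), (2, -16)) = 48.5489
d((-24, 25), (26, -10)) = 61.0328
d((27, 19), (-2, 12)) = 29.8329
d((27, 19), (-29, -23)) = 70.0
d((27, 19), (13, 22)) = 14.3178
d((27, 19), (-15, 25)) = 42.4264
d((27, 19), (2, -16)) = 43.0116
d((27, 19), (26, -10)) = 29.0172
d((-2, 12), (-29, -23)) = 44.2041
d((-2, 12), (13, 22)) = 18.0278
d((-2, 12), (-15, 25)) = 18.3848
d((-2, 12), (2, -16)) = 28.2843
d((-2, 12), (26, -10)) = 35.609
d((-29, -23), (13, 22)) = 61.5549
d((-29, -23), (-15, 25)) = 50.0
d((-29, -23), (2, -16)) = 31.7805
d((-29, -23), (26, -10)) = 56.5155
d((13, 22), (-15, 25)) = 28.1603
d((13, 22), (2, -16)) = 39.5601
d((13, 22), (26, -10)) = 34.5398
d((-15, 25), (2, -16)) = 44.3847
d((-15, 25), (26, -10)) = 53.9073
d((2, -16), (26, -10)) = 24.7386

Closest pair: (-24, 25) and (-15, 25) with distance 9.0

The closest pair is (-24, 25) and (-15, 25) with Euclidean distance 9.0. For 9 points, brute-force pairwise comparison is shown above. For large n, the divide-and-conquer algorithm (sort by x, recurse on halves, check the dividing strip) achieves O(n log n).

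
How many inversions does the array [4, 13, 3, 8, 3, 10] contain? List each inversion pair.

Finding inversions in [4, 13, 3, 8, 3, 10]:

(0, 2): arr[0]=4 > arr[2]=3
(0, 4): arr[0]=4 > arr[4]=3
(1, 2): arr[1]=13 > arr[2]=3
(1, 3): arr[1]=13 > arr[3]=8
(1, 4): arr[1]=13 > arr[4]=3
(1, 5): arr[1]=13 > arr[5]=10
(3, 4): arr[3]=8 > arr[4]=3

Total inversions: 7

The array has 7 inversion(s): (0,2), (0,4), (1,2), (1,3), (1,4), (1,5), (3,4). Each pair (i,j) satisfies i < j and arr[i] > arr[j].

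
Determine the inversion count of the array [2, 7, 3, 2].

Finding inversions in [2, 7, 3, 2]:

(1, 2): arr[1]=7 > arr[2]=3
(1, 3): arr[1]=7 > arr[3]=2
(2, 3): arr[2]=3 > arr[3]=2

Total inversions: 3

The array has 3 inversion(s): (1,2), (1,3), (2,3). Each pair (i,j) satisfies i < j and arr[i] > arr[j].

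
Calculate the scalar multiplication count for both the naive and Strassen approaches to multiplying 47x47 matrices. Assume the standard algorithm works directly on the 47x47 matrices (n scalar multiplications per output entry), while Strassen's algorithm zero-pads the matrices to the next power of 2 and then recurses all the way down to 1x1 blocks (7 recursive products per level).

Matrix multiplication for 47x47 matrices:

Strassen's algorithm requires power-of-2 dimensions. Pad 47x47 to 64x64 (next power of 2).

Standard algorithm: 47^3 = 103823 multiplications
Strassen's algorithm: 7^(log2(64)) = 7^6 = 117649 multiplications
Difference: 103823 - 117649 = -13826 (Strassen uses MORE here due to padding overhead — for small or just-over-power-of-2 n, padding can outweigh the per-level savings)

Standard: 103823 multiplications (47^3). Strassen: 117649 multiplications (7^6, after padding to 64x64). Strassen reduces 8 recursive multiplications to 7 at each level.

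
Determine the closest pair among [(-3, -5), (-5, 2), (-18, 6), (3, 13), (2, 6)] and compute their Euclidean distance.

Computing all pairwise distances among 5 points:

d((-3, -5), (-5, 2)) = 7.2801
d((-3, -5), (-18, 6)) = 18.6011
d((-3, -5), (3, 13)) = 18.9737
d((-3, -5), (2, 6)) = 12.083
d((-5, 2), (-18, 6)) = 13.6015
d((-5, 2), (3, 13)) = 13.6015
d((-5, 2), (2, 6)) = 8.0623
d((-18, 6), (3, 13)) = 22.1359
d((-18, 6), (2, 6)) = 20.0
d((3, 13), (2, 6)) = 7.0711 <-- minimum

Closest pair: (3, 13) and (2, 6) with distance 7.0711

The closest pair is (3, 13) and (2, 6) with Euclidean distance 7.0711. For 5 points, brute-force pairwise comparison is shown above. For large n, the divide-and-conquer algorithm (sort by x, recurse on halves, check the dividing strip) achieves O(n log n).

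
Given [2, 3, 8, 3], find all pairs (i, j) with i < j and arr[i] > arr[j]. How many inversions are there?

Finding inversions in [2, 3, 8, 3]:

(2, 3): arr[2]=8 > arr[3]=3

Total inversions: 1

The array has 1 inversion(s): (2,3). Each pair (i,j) satisfies i < j and arr[i] > arr[j].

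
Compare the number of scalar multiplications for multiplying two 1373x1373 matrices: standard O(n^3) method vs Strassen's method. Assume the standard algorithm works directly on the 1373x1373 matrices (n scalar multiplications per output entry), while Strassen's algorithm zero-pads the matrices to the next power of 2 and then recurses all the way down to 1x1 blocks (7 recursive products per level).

Matrix multiplication for 1373x1373 matrices:

Strassen's algorithm requires power-of-2 dimensions. Pad 1373x1373 to 2048x2048 (next power of 2).

Standard algorithm: 1373^3 = 2588282117 multiplications
Strassen's algorithm: 7^(log2(2048)) = 7^11 = 1977326743 multiplications
Savings: 2588282117 - 1977326743 = 610955374 multiplications

Standard: 2588282117 multiplications (1373^3). Strassen: 1977326743 multiplications (7^11, after padding to 2048x2048). Strassen reduces 8 recursive multiplications to 7 at each level.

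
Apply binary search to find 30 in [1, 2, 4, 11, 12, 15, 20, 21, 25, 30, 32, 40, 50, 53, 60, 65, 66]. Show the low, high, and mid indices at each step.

Binary search for 30 in [1, 2, 4, 11, 12, 15, 20, 21, 25, 30, 32, 40, 50, 53, 60, 65, 66]:

lo=0, hi=16, mid=8, arr[mid]=25 -> 25 < 30, search right half
lo=9, hi=16, mid=12, arr[mid]=50 -> 50 > 30, search left half
lo=9, hi=11, mid=10, arr[mid]=32 -> 32 > 30, search left half
lo=9, hi=9, mid=9, arr[mid]=30 -> Found target at index 9!

Binary search finds 30 at index 9 after 4 comparisons. The search repeatedly halves the search space by comparing with the middle element.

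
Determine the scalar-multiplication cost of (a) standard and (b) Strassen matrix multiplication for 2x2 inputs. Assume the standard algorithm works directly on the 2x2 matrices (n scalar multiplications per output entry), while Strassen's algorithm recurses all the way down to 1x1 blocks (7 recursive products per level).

Matrix multiplication for 2x2 matrices:

Standard algorithm: 2^3 = 8 multiplications
Strassen's algorithm: 7^(log2(2)) = 7^1 = 7 multiplications
Savings: 8 - 7 = 1 multiplications

Standard: 8 multiplications (2^3). Strassen: 7 multiplications (7^1). Strassen reduces 8 recursive multiplications to 7 at each level.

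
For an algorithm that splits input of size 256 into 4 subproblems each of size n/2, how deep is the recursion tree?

For divide and conquer with division factor 2:

Problem sizes at each level:
Level 0: 256
Level 1: 128
Level 2: 64
Level 3: 32
Level 4: 16
Level 5: 8
Level 6: 4
Level 7: 2
Level 8: 1

The root is level 0 and the size-1 base case is level 8 (the tree spans levels 0 through 8, i.e. 9 levels counting the root), so the depth is the number of divisions: log_2(256) = 8

The recursion tree depth is log_2(256) = 8. At each level, the problem size is divided by 2, so it takes 8 divisions to reduce to a base case of size 1. The algorithm makes 4 recursive calls at each level.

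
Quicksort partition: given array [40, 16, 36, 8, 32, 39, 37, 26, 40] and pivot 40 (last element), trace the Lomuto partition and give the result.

Lomuto partition with pivot = 40:

Initial array: [40, 16, 36, 8, 32, 39, 37, 26, 40]

arr[0]=40 <= 40: swap with position 0, array becomes [40, 16, 36, 8, 32, 39, 37, 26, 40]
arr[1]=16 <= 40: swap with position 1, array becomes [40, 16, 36, 8, 32, 39, 37, 26, 40]
arr[2]=36 <= 40: swap with position 2, array becomes [40, 16, 36, 8, 32, 39, 37, 26, 40]
arr[3]=8 <= 40: swap with position 3, array becomes [40, 16, 36, 8, 32, 39, 37, 26, 40]
arr[4]=32 <= 40: swap with position 4, array becomes [40, 16, 36, 8, 32, 39, 37, 26, 40]
arr[5]=39 <= 40: swap with position 5, array becomes [40, 16, 36, 8, 32, 39, 37, 26, 40]
arr[6]=37 <= 40: swap with position 6, array becomes [40, 16, 36, 8, 32, 39, 37, 26, 40]
arr[7]=26 <= 40: swap with position 7, array becomes [40, 16, 36, 8, 32, 39, 37, 26, 40]

Place pivot at position 8: [40, 16, 36, 8, 32, 39, 37, 26, 40]
Pivot position: 8

After partitioning with pivot 40, the array becomes [40, 16, 36, 8, 32, 39, 37, 26, 40]. The pivot is placed at index 8. All elements to the left of the pivot are <= 40, and all elements to the right are > 40.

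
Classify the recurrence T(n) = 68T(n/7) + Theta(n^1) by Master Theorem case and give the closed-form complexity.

Master Theorem for T(n) = 68T(n/7) + O(n^1):

a = 68, b = 7, c = 1
log_b(a) = log_7(68) = 2.1684

Case 1: c = 1 < log_7(68) = 2.1684
T(n) = O(n^(log_7 68))

For T(n) = 68T(n/7) + O(n^1): log_7(68) = 2.1684. This is Case 1 of the Master Theorem (c < log_b(a), work dominated by leaves), giving O(n^(log_7 68)).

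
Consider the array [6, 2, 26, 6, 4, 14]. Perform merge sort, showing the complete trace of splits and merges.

Merge sort trace:

Split: [6, 2, 26, 6, 4, 14] -> [6, 2, 26] and [6, 4, 14]
  Split: [6, 2, 26] -> [6] and [2, 26]
    Split: [2, 26] -> [2] and [26]
    Merge: [2] + [26] -> [2, 26]
  Merge: [6] + [2, 26] -> [2, 6, 26]
  Split: [6, 4, 14] -> [6] and [4, 14]
    Split: [4, 14] -> [4] and [14]
    Merge: [4] + [14] -> [4, 14]
  Merge: [6] + [4, 14] -> [4, 6, 14]
Merge: [2, 6, 26] + [4, 6, 14] -> [2, 4, 6, 6, 14, 26]

Final sorted array: [2, 4, 6, 6, 14, 26]

The merge sort proceeds by recursively splitting the array and merging sorted halves.
After all merges, the sorted array is [2, 4, 6, 6, 14, 26].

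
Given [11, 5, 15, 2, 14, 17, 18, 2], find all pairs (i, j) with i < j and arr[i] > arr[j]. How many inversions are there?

Finding inversions in [11, 5, 15, 2, 14, 17, 18, 2]:

(0, 1): arr[0]=11 > arr[1]=5
(0, 3): arr[0]=11 > arr[3]=2
(0, 7): arr[0]=11 > arr[7]=2
(1, 3): arr[1]=5 > arr[3]=2
(1, 7): arr[1]=5 > arr[7]=2
(2, 3): arr[2]=15 > arr[3]=2
(2, 4): arr[2]=15 > arr[4]=14
(2, 7): arr[2]=15 > arr[7]=2
(4, 7): arr[4]=14 > arr[7]=2
(5, 7): arr[5]=17 > arr[7]=2
(6, 7): arr[6]=18 > arr[7]=2

Total inversions: 11

The array has 11 inversion(s): (0,1), (0,3), (0,7), (1,3), (1,7), (2,3), (2,4), (2,7), (4,7), (5,7), (6,7). Each pair (i,j) satisfies i < j and arr[i] > arr[j].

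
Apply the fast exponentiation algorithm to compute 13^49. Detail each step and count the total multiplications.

Computing 13^49 by squaring (build up from 13^1; each line after the first costs one multiplication):

13^1 = 13
13^2 = (13^1)^2 = 13^2 = 169
13^3 = 13 * 13^2 = 13 * 169 = 2197
13^6 = (13^3)^2 = 2197^2 = 4826809
13^12 = (13^6)^2 = 4826809^2 = 23298085122481
13^24 = (13^12)^2 = 23298085122481^2 = 542800770374370512771595361
13^48 = (13^24)^2 = 542800770374370512771595361^2 = 294632676319010105335586872991323185304149065116720321
13^49 = 13 * 13^48 = 13 * 294632676319010105335586872991323185304149065116720321 = 3830224792147131369362629348887201408953937846517364173

Result: 3830224792147131369362629348887201408953937846517364173
Multiplications needed: 7 (7 lines after 13^1)

13^49 = 3830224792147131369362629348887201408953937846517364173. Using exponentiation by squaring, this requires 7 multiplications. The key idea: if the exponent is even, square the half-power; if odd, multiply by the base once.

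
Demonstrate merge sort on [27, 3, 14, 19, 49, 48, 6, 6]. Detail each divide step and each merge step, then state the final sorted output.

Merge sort trace:

Split: [27, 3, 14, 19, 49, 48, 6, 6] -> [27, 3, 14, 19] and [49, 48, 6, 6]
  Split: [27, 3, 14, 19] -> [27, 3] and [14, 19]
    Split: [27, 3] -> [27] and [3]
    Merge: [27] + [3] -> [3, 27]
    Split: [14, 19] -> [14] and [19]
    Merge: [14] + [19] -> [14, 19]
  Merge: [3, 27] + [14, 19] -> [3, 14, 19, 27]
  Split: [49, 48, 6, 6] -> [49, 48] and [6, 6]
    Split: [49, 48] -> [49] and [48]
    Merge: [49] + [48] -> [48, 49]
    Split: [6, 6] -> [6] and [6]
    Merge: [6] + [6] -> [6, 6]
  Merge: [48, 49] + [6, 6] -> [6, 6, 48, 49]
Merge: [3, 14, 19, 27] + [6, 6, 48, 49] -> [3, 6, 6, 14, 19, 27, 48, 49]

Final sorted array: [3, 6, 6, 14, 19, 27, 48, 49]

The merge sort proceeds by recursively splitting the array and merging sorted halves.
After all merges, the sorted array is [3, 6, 6, 14, 19, 27, 48, 49].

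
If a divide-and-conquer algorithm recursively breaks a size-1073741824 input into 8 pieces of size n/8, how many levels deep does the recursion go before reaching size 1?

For divide and conquer with division factor 8:

Problem sizes at each level:
Level 0: 1073741824
Level 1: 134217728
Level 2: 16777216
Level 3: 2097152
Level 4: 262144
Level 5: 32768
Level 6: 4096
Level 7: 512
Level 8: 64
Level 9: 8
Level 10: 1

The root is level 0 and the size-1 base case is level 10 (the tree spans levels 0 through 10, i.e. 11 levels counting the root), so the depth is the number of divisions: log_8(1073741824) = 10

The recursion tree depth is log_8(1073741824) = 10. At each level, the problem size is divided by 8, so it takes 10 divisions to reduce to a base case of size 1. The algorithm makes 8 recursive calls at each level.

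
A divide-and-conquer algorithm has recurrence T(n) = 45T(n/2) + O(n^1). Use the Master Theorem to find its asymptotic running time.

Master Theorem for T(n) = 45T(n/2) + O(n^1):

a = 45, b = 2, c = 1
log_b(a) = log_2(45) = 5.4919

Case 1: c = 1 < log_2(45) = 5.4919
T(n) = O(n^(log_2 45))

For T(n) = 45T(n/2) + O(n^1): log_2(45) = 5.4919. This is Case 1 of the Master Theorem (c < log_b(a), work dominated by leaves), giving O(n^(log_2 45)).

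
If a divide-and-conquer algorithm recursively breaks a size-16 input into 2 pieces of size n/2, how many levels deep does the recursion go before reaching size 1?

For divide and conquer with division factor 2:

Problem sizes at each level:
Level 0: 16
Level 1: 8
Level 2: 4
Level 3: 2
Level 4: 1

The root is level 0 and the size-1 base case is level 4 (the tree spans levels 0 through 4, i.e. 5 levels counting the root), so the depth is the number of divisions: log_2(16) = 4

The recursion tree depth is log_2(16) = 4. At each level, the problem size is divided by 2, so it takes 4 divisions to reduce to a base case of size 1. The algorithm makes 2 recursive calls at each level.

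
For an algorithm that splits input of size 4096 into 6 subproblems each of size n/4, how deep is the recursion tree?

For divide and conquer with division factor 4:

Problem sizes at each level:
Level 0: 4096
Level 1: 1024
Level 2: 256
Level 3: 64
Level 4: 16
Level 5: 4
Level 6: 1

The root is level 0 and the size-1 base case is level 6 (the tree spans levels 0 through 6, i.e. 7 levels counting the root), so the depth is the number of divisions: log_4(4096) = 6

The recursion tree depth is log_4(4096) = 6. At each level, the problem size is divided by 4, so it takes 6 divisions to reduce to a base case of size 1. The algorithm makes 6 recursive calls at each level.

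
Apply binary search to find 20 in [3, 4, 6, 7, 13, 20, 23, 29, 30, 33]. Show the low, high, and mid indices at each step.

Binary search for 20 in [3, 4, 6, 7, 13, 20, 23, 29, 30, 33]:

lo=0, hi=9, mid=4, arr[mid]=13 -> 13 < 20, search right half
lo=5, hi=9, mid=7, arr[mid]=29 -> 29 > 20, search left half
lo=5, hi=6, mid=5, arr[mid]=20 -> Found target at index 5!

Binary search finds 20 at index 5 after 3 comparisons. The search repeatedly halves the search space by comparing with the middle element.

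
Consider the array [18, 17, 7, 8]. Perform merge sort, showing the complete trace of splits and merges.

Merge sort trace:

Split: [18, 17, 7, 8] -> [18, 17] and [7, 8]
  Split: [18, 17] -> [18] and [17]
  Merge: [18] + [17] -> [17, 18]
  Split: [7, 8] -> [7] and [8]
  Merge: [7] + [8] -> [7, 8]
Merge: [17, 18] + [7, 8] -> [7, 8, 17, 18]

Final sorted array: [7, 8, 17, 18]

The merge sort proceeds by recursively splitting the array and merging sorted halves.
After all merges, the sorted array is [7, 8, 17, 18].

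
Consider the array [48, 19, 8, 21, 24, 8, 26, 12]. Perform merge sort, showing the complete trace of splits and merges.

Merge sort trace:

Split: [48, 19, 8, 21, 24, 8, 26, 12] -> [48, 19, 8, 21] and [24, 8, 26, 12]
  Split: [48, 19, 8, 21] -> [48, 19] and [8, 21]
    Split: [48, 19] -> [48] and [19]
    Merge: [48] + [19] -> [19, 48]
    Split: [8, 21] -> [8] and [21]
    Merge: [8] + [21] -> [8, 21]
  Merge: [19, 48] + [8, 21] -> [8, 19, 21, 48]
  Split: [24, 8, 26, 12] -> [24, 8] and [26, 12]
    Split: [24, 8] -> [24] and [8]
    Merge: [24] + [8] -> [8, 24]
    Split: [26, 12] -> [26] and [12]
    Merge: [26] + [12] -> [12, 26]
  Merge: [8, 24] + [12, 26] -> [8, 12, 24, 26]
Merge: [8, 19, 21, 48] + [8, 12, 24, 26] -> [8, 8, 12, 19, 21, 24, 26, 48]

Final sorted array: [8, 8, 12, 19, 21, 24, 26, 48]

The merge sort proceeds by recursively splitting the array and merging sorted halves.
After all merges, the sorted array is [8, 8, 12, 19, 21, 24, 26, 48].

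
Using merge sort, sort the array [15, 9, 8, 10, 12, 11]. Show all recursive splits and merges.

Merge sort trace:

Split: [15, 9, 8, 10, 12, 11] -> [15, 9, 8] and [10, 12, 11]
  Split: [15, 9, 8] -> [15] and [9, 8]
    Split: [9, 8] -> [9] and [8]
    Merge: [9] + [8] -> [8, 9]
  Merge: [15] + [8, 9] -> [8, 9, 15]
  Split: [10, 12, 11] -> [10] and [12, 11]
    Split: [12, 11] -> [12] and [11]
    Merge: [12] + [11] -> [11, 12]
  Merge: [10] + [11, 12] -> [10, 11, 12]
Merge: [8, 9, 15] + [10, 11, 12] -> [8, 9, 10, 11, 12, 15]

Final sorted array: [8, 9, 10, 11, 12, 15]

The merge sort proceeds by recursively splitting the array and merging sorted halves.
After all merges, the sorted array is [8, 9, 10, 11, 12, 15].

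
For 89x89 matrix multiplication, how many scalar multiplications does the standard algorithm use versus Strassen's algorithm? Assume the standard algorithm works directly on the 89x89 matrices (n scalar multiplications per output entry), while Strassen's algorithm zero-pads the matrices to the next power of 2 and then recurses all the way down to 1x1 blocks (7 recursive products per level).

Matrix multiplication for 89x89 matrices:

Strassen's algorithm requires power-of-2 dimensions. Pad 89x89 to 128x128 (next power of 2).

Standard algorithm: 89^3 = 704969 multiplications
Strassen's algorithm: 7^(log2(128)) = 7^7 = 823543 multiplications
Difference: 704969 - 823543 = -118574 (Strassen uses MORE here due to padding overhead — for small or just-over-power-of-2 n, padding can outweigh the per-level savings)

Standard: 704969 multiplications (89^3). Strassen: 823543 multiplications (7^7, after padding to 128x128). Strassen reduces 8 recursive multiplications to 7 at each level.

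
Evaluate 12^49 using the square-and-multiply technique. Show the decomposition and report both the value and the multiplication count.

Computing 12^49 by squaring (build up from 12^1; each line after the first costs one multiplication):

12^1 = 12
12^2 = (12^1)^2 = 12^2 = 144
12^3 = 12 * 12^2 = 12 * 144 = 1728
12^6 = (12^3)^2 = 1728^2 = 2985984
12^12 = (12^6)^2 = 2985984^2 = 8916100448256
12^24 = (12^12)^2 = 8916100448256^2 = 79496847203390844133441536
12^48 = (12^24)^2 = 79496847203390844133441536^2 = 6319748715279270675921934218987893281199411530039296
12^49 = 12 * 12^48 = 12 * 6319748715279270675921934218987893281199411530039296 = 75836984583351248111063210627854719374392938360471552

Result: 75836984583351248111063210627854719374392938360471552
Multiplications needed: 7 (7 lines after 12^1)

12^49 = 75836984583351248111063210627854719374392938360471552. Using exponentiation by squaring, this requires 7 multiplications. The key idea: if the exponent is even, square the half-power; if odd, multiply by the base once.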